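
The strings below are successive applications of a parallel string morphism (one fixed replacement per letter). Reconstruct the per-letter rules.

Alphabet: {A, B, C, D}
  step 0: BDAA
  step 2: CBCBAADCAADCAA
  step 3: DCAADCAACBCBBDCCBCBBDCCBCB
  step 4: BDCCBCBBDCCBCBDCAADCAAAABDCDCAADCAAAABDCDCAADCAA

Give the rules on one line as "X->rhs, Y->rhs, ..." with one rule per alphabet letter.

A->CB, B->AA, C->DC, D->B

  step 3 ⇒ step 4: DCAADCAACBCBBDCCBCBBDCCBCB ⇒ B·DC·CB·CB·B·DC·CB·CB·DC·AA·DC·AA·AA·B·DC·DC·AA·DC·AA·AA·B·DC·DC·AA·DC·AA
    A ↦ CB
    B ↦ AA
    C ↦ DC
    D ↦ B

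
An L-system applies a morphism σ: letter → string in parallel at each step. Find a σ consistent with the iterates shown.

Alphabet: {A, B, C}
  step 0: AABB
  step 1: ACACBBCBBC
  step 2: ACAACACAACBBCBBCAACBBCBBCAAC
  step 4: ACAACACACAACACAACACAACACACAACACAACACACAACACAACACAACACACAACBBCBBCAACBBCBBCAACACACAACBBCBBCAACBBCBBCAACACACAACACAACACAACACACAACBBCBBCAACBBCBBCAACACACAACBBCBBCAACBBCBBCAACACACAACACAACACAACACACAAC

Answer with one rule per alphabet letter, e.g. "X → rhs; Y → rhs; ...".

  step 1 ⇒ step 2: ACACBBCBBC ⇒ AC·AAC·AC·AAC·BBC·BBC·AAC·BBC·BBC·AAC
    A ↦ AC
    B ↦ BBC
    C ↦ AAC

A->AC, B->BBC, C->AAC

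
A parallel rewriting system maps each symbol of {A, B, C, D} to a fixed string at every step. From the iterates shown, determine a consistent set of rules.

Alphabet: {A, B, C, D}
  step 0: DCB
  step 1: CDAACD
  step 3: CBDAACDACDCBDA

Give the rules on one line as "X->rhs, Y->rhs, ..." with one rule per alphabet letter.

A->B, B->ACD, C->DA, D->C

  step 0 ⇒ step 1: DCB ⇒ C·DA·ACD
    B ↦ ACD
    C ↦ DA
    D ↦ C
    A ↦ B  (constrained at step 1)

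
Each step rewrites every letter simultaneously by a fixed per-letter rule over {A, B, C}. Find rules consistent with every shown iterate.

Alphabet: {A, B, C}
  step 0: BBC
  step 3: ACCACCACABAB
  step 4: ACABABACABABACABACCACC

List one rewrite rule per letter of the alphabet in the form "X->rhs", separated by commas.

A->AC, B->C, C->AB

  step 3 ⇒ step 4: ACCACCACABAB ⇒ AC·AB·AB·AC·AB·AB·AC·AB·AC·C·AC·C
    A ↦ AC
    B ↦ C
    C ↦ AB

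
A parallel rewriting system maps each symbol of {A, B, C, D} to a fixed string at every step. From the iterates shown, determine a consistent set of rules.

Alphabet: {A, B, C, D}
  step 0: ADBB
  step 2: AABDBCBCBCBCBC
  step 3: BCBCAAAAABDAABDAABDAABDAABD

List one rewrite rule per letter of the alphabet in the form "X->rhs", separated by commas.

  step 2 ⇒ step 3: AABDBCBCBCBCBC ⇒ BC·BC·AA·A·AA·BD·AA·BD·AA·BD·AA·BD·AA·BD
    A ↦ BC
    B ↦ AA
    C ↦ BD
    D ↦ A

A->BC, B->AA, C->BD, D->A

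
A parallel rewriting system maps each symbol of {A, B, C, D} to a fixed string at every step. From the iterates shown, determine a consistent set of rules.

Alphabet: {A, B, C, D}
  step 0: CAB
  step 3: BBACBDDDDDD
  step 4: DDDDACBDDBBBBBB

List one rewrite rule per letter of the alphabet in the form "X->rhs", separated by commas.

A->AC, B->DD, C->B, D->B

  step 3 ⇒ step 4: BBACBDDDDDD ⇒ DD·DD·AC·B·DD·B·B·B·B·B·B
    A ↦ AC
    B ↦ DD
    C ↦ B
    D ↦ B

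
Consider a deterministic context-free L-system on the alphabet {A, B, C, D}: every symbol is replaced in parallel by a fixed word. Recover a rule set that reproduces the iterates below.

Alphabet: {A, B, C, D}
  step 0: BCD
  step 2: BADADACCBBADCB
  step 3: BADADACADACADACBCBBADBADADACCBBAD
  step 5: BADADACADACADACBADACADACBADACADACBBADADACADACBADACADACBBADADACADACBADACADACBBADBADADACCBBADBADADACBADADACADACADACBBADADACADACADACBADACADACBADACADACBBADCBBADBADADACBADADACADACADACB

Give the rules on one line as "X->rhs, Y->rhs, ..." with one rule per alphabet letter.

A->ADA, B->BAD, C->CB, D->C

  step 2 ⇒ step 3: BADADACCBBADCB ⇒ BAD·ADA·C·ADA·C·ADA·CB·CB·BAD·BAD·ADA·C·CB·BAD
    A ↦ ADA
    B ↦ BAD
    C ↦ CB
    D ↦ C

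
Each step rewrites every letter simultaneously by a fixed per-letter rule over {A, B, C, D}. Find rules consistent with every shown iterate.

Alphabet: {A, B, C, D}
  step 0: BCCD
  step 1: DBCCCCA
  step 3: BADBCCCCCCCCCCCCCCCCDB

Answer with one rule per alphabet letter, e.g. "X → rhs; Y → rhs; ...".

  step 0 ⇒ step 1: BCCD ⇒ DB·CC·CC·A
    B ↦ DB
    C ↦ CC
    D ↦ A
    A ↦ B  (constrained at step 1)

A->B, B->DB, C->CC, D->A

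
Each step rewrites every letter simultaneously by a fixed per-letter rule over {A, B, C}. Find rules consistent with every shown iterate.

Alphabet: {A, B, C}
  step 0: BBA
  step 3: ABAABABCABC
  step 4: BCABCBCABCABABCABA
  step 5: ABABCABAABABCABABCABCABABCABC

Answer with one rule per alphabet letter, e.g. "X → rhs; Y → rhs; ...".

  step 4 ⇒ step 5: BCABCBCABCABABCABA ⇒ A·BA·BC·A·BA·A·BA·BC·A·BA·BC·A·BC·A·BA·BC·A·BC
    A ↦ BC
    B ↦ A
    C ↦ BA

A->BC, B->A, C->BA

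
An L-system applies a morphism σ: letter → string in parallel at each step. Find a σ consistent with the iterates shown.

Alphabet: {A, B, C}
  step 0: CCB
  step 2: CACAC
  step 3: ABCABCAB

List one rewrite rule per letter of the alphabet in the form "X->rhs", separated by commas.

  step 2 ⇒ step 3: CACAC ⇒ AB·C·AB·C·AB
    A ↦ C
    C ↦ AB
    B ↦ A  (constrained at step 0)

A->C, B->A, C->AB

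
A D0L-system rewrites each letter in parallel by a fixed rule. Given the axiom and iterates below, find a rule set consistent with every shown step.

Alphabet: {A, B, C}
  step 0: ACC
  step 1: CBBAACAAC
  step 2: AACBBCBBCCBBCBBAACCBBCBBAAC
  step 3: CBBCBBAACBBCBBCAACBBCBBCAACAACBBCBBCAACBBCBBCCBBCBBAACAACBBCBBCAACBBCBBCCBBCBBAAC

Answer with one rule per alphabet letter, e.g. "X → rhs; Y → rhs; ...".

A->CBB, B->BBC, C->AAC

  step 2 ⇒ step 3: AACBBCBBCCBBCBBAACCBBCBBAAC ⇒ CBB·CBB·AAC·BBC·BBC·AAC·BBC·BBC·AAC·AAC·BBC·BBC·AAC·BBC·BBC·CBB·CBB·AAC·AAC·BBC·BBC·AAC·BBC·BBC·CBB·CBB·AAC
    A ↦ CBB
    B ↦ BBC
    C ↦ AAC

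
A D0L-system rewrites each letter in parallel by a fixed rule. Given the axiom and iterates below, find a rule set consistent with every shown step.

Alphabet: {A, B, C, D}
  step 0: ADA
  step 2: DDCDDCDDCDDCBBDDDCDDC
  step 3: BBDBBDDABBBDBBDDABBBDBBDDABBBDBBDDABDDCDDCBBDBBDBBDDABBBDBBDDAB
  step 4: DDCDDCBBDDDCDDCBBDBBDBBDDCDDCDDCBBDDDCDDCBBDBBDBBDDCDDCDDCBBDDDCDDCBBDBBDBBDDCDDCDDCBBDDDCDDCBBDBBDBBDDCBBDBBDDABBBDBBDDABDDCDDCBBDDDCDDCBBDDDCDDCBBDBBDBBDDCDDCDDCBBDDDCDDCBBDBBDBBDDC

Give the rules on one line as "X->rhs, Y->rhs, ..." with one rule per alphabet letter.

A->BB, B->DDC, C->DAB, D->BBD

  step 3 ⇒ step 4: BBDBBDDABBBDBBDDABBBDBBDDABBBDBBDDABDDCDDCBBDBBDBBDDABBBDBBDDAB ⇒ DDC·DDC·BBD·DDC·DDC·BBD·BBD·BB·DDC·DDC·DDC·BBD·DDC·DDC·BBD·BBD·BB·DDC·DDC·DDC·BBD·DDC·DDC·BBD·BBD·BB·DDC·DDC·DDC·BBD·DDC·DDC·BBD·BBD·BB·DDC·BBD·BBD·DAB·BBD·BBD·DAB·DDC·DDC·BBD·DDC·DDC·BBD·DDC·DDC·BBD·BBD·BB·DDC·DDC·DDC·BBD·DDC·DDC·BBD·BBD·BB·DDC
    A ↦ BB
    B ↦ DDC
    C ↦ DAB
    D ↦ BBD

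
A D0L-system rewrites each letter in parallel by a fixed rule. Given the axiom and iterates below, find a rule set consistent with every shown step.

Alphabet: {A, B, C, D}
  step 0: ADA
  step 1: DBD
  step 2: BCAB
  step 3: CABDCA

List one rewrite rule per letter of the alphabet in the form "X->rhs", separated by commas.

A->D, B->CA, C->B, D->B

  step 2 ⇒ step 3: BCAB ⇒ CA·B·D·CA
    A ↦ D
    B ↦ CA
    C ↦ B
  step 0 ⇒ step 1: ADA ⇒ D·B·D
    D ↦ B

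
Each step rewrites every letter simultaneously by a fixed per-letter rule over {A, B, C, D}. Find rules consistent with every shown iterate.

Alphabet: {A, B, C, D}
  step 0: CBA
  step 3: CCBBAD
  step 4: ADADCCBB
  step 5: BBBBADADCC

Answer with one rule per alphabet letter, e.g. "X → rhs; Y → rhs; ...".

A->B, B->C, C->AD, D->B

  step 4 ⇒ step 5: ADADCCBB ⇒ B·B·B·B·AD·AD·C·C
    A ↦ B
    B ↦ C
    C ↦ AD
    D ↦ B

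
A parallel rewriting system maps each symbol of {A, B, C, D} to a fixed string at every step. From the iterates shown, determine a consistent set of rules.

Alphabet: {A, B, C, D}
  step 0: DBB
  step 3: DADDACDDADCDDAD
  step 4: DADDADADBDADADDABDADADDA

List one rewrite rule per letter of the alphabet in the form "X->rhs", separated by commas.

  step 3 ⇒ step 4: DADDACDDADCDDAD ⇒ DA·D·DA·DA·D·B·DA·DA·D·DA·B·DA·DA·D·DA
    A ↦ D
    C ↦ B
    D ↦ DA
    B ↦ CD  (constrained at step 0)

A->D, B->CD, C->B, D->DA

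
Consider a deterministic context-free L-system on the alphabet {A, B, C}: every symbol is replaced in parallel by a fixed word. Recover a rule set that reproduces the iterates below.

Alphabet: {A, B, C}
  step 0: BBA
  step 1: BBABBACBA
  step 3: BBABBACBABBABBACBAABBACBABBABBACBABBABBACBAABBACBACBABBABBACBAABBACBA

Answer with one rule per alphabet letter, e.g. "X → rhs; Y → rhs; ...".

A->CBA, B->BBA, C->A

  step 0 ⇒ step 1: BBA ⇒ BBA·BBA·CBA
    A ↦ CBA
    B ↦ BBA
    C ↦ A  (constrained at step 1)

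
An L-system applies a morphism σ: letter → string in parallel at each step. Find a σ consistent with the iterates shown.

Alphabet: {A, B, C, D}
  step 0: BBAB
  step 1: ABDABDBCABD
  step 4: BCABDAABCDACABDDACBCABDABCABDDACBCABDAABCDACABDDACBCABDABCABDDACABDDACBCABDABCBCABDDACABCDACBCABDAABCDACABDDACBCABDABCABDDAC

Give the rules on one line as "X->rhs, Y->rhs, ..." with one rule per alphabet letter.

  step 0 ⇒ step 1: BBAB ⇒ ABD·ABD·BC·ABD
    A ↦ BC
    B ↦ ABD
    C ↦ DAC  (constrained at step 1)
    D ↦ A  (constrained at step 1)

A->BC, B->ABD, C->DAC, D->A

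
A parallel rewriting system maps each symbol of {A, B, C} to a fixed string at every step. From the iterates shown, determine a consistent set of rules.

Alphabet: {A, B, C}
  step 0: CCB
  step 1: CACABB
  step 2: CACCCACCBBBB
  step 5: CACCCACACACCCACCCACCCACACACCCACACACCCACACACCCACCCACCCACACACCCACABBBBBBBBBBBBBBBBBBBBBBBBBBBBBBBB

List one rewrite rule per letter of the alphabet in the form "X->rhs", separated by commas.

A->CC, B->BB, C->CA

  step 1 ⇒ step 2: CACABB ⇒ CA·CC·CA·CC·BB·BB
    A ↦ CC
    B ↦ BB
    C ↦ CA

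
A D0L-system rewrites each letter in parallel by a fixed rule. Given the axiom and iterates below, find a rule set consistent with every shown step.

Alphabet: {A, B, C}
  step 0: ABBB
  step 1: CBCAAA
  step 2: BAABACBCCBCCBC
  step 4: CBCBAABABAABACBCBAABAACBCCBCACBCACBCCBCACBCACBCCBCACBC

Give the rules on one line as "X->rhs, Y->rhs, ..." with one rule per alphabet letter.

A->CBC, B->A, C->BA

  step 1 ⇒ step 2: CBCAAA ⇒ BA·A·BA·CBC·CBC·CBC
    A ↦ CBC
    B ↦ A
    C ↦ BA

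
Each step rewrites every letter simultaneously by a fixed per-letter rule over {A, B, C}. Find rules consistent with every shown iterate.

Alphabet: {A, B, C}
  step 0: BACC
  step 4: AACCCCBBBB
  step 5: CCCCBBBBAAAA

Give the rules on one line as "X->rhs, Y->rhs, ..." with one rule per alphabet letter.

  step 4 ⇒ step 5: AACCCCBBBB ⇒ CC·CC·B·B·B·B·A·A·A·A
    A ↦ CC
    B ↦ A
    C ↦ B

A->CC, B->A, C->B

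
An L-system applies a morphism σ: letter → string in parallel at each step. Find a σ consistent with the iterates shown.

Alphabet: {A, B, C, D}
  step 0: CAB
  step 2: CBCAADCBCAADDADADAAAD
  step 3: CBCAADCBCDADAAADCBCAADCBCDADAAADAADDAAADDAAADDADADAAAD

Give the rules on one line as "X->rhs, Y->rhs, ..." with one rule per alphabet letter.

A->DA, B->AAD, C->CBC, D->AAD

  step 2 ⇒ step 3: CBCAADCBCAADDADADAAAD ⇒ CBC·AAD·CBC·DA·DA·AAD·CBC·AAD·CBC·DA·DA·AAD·AAD·DA·AAD·DA·AAD·DA·DA·DA·AAD
    A ↦ DA
    B ↦ AAD
    C ↦ CBC
    D ↦ AAD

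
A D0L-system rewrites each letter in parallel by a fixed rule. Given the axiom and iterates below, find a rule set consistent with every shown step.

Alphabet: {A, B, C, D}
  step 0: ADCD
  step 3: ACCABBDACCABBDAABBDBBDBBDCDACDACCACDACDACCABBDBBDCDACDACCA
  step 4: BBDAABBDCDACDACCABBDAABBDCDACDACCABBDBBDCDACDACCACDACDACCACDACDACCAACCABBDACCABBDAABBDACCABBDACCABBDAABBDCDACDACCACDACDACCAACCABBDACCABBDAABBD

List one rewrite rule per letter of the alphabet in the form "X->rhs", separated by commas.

A->BBD, B->CDA, C->A, D->CCA

  step 3 ⇒ step 4: ACCABBDACCABBDAABBDBBDBBDCDACDACCACDACDACCABBDBBDCDACDACCA ⇒ BBD·A·A·BBD·CDA·CDA·CCA·BBD·A·A·BBD·CDA·CDA·CCA·BBD·BBD·CDA·CDA·CCA·CDA·CDA·CCA·CDA·CDA·CCA·A·CCA·BBD·A·CCA·BBD·A·A·BBD·A·CCA·BBD·A·CCA·BBD·A·A·BBD·CDA·CDA·CCA·CDA·CDA·CCA·A·CCA·BBD·A·CCA·BBD·A·A·BBD
    A ↦ BBD
    B ↦ CDA
    C ↦ A
    D ↦ CCA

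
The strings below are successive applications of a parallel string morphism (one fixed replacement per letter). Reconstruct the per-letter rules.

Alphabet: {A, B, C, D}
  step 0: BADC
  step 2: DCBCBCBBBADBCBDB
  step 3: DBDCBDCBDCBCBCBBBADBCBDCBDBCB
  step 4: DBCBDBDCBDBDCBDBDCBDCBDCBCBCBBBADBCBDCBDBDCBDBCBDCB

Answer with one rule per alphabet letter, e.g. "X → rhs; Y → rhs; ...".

A->BBA, B->CB, C->D, D->DB

  step 3 ⇒ step 4: DBDCBDCBDCBCBCBBBADBCBDCBDBCB ⇒ DB·CB·DB·D·CB·DB·D·CB·DB·D·CB·D·CB·D·CB·CB·CB·BBA·DB·CB·D·CB·DB·D·CB·DB·CB·D·CB
    A ↦ BBA
    B ↦ CB
    C ↦ D
    D ↦ DB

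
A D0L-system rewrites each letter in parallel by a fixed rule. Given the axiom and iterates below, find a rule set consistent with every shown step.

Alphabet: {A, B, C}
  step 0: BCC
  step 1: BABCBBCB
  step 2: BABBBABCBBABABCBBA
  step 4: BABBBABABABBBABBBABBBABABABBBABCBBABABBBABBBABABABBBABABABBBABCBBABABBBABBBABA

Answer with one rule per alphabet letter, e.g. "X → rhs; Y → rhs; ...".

A->BB, B->BA, C->BCB

  step 1 ⇒ step 2: BABCBBCB ⇒ BA·BB·BA·BCB·BA·BA·BCB·BA
    A ↦ BB
    B ↦ BA
    C ↦ BCB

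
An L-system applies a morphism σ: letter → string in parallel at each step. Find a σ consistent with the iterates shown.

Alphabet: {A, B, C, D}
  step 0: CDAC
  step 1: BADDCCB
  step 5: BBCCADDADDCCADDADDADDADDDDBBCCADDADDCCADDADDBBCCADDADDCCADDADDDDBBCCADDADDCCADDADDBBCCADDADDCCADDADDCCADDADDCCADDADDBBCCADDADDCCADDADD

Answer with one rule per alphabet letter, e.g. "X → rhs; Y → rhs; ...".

  step 0 ⇒ step 1: CDAC ⇒ B·ADD·CC·B
    A ↦ CC
    C ↦ B
    D ↦ ADD
    B ↦ D  (constrained at step 1)

A->CC, B->D, C->B, D->ADD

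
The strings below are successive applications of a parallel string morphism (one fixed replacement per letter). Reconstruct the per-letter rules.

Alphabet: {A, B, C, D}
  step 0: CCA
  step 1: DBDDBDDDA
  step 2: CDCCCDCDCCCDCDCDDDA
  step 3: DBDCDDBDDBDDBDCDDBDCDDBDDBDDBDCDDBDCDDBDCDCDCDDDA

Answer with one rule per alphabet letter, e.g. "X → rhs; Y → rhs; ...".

A->DDA, B->CC, C->DBD, D->CD

  step 2 ⇒ step 3: CDCCCDCDCCCDCDCDDDA ⇒ DBD·CD·DBD·DBD·DBD·CD·DBD·CD·DBD·DBD·DBD·CD·DBD·CD·DBD·CD·CD·CD·DDA
    A ↦ DDA
    C ↦ DBD
    D ↦ CD
  step 1 ⇒ step 2: DBDDBDDDA ⇒ CD·CC·CD·CD·CC·CD·CD·CD·DDA
    B ↦ CC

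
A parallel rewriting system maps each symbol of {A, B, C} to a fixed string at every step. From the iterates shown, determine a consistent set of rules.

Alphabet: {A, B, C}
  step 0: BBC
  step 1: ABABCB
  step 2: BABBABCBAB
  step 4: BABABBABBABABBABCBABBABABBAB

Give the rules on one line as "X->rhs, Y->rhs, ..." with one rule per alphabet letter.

A->B, B->AB, C->CB

  step 1 ⇒ step 2: ABABCB ⇒ B·AB·B·AB·CB·AB
    A ↦ B
    B ↦ AB
    C ↦ CB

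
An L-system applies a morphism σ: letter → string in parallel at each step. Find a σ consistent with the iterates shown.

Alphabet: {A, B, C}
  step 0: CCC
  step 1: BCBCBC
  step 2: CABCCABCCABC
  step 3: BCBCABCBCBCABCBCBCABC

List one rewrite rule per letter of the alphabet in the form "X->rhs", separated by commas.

A->B, B->CA, C->BC

  step 2 ⇒ step 3: CABCCABCCABC ⇒ BC·B·CA·BC·BC·B·CA·BC·BC·B·CA·BC
    A ↦ B
    B ↦ CA
    C ↦ BC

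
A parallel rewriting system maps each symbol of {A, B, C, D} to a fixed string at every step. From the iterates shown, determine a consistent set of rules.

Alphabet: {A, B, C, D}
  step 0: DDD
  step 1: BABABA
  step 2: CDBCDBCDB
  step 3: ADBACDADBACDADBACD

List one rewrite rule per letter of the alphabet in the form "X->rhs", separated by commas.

A->B, B->CD, C->AD, D->BA

  step 2 ⇒ step 3: CDBCDBCDB ⇒ AD·BA·CD·AD·BA·CD·AD·BA·CD
    B ↦ CD
    C ↦ AD
    D ↦ BA
  step 1 ⇒ step 2: BABABA ⇒ CD·B·CD·B·CD·B
    A ↦ B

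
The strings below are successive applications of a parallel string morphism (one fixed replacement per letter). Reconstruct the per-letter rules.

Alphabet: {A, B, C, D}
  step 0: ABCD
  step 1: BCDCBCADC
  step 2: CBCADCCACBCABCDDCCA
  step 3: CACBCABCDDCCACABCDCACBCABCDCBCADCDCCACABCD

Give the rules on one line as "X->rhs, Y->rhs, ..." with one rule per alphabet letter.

A->BCD, B->CB, C->CA, D->DC

  step 2 ⇒ step 3: CBCADCCACBCABCDDCCA ⇒ CA·CB·CA·BCD·DC·CA·CA·BCD·CA·CB·CA·BCD·CB·CA·DC·DC·CA·CA·BCD
    A ↦ BCD
    B ↦ CB
    C ↦ CA
    D ↦ DC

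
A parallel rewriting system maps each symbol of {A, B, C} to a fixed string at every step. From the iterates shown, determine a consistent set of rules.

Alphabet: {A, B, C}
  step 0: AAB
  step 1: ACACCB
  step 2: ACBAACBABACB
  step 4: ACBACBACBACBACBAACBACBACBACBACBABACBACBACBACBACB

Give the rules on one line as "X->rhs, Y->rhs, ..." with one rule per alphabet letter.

  step 1 ⇒ step 2: ACACCB ⇒ AC·BA·AC·BA·BA·CB
    A ↦ AC
    B ↦ CB
    C ↦ BA

A->AC, B->CB, C->BA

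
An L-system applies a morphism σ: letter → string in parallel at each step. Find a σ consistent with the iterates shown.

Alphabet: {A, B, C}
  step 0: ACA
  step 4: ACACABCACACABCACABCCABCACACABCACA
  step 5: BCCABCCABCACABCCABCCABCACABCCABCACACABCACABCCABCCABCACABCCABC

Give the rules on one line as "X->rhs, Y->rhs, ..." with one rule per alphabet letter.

A->BC, B->A, C->CA

  step 4 ⇒ step 5: ACACABCACACABCACABCCABCACACABCACA ⇒ BC·CA·BC·CA·BC·A·CA·BC·CA·BC·CA·BC·A·CA·BC·CA·BC·A·CA·CA·BC·A·CA·BC·CA·BC·CA·BC·A·CA·BC·CA·BC
    A ↦ BC
    B ↦ A
    C ↦ CA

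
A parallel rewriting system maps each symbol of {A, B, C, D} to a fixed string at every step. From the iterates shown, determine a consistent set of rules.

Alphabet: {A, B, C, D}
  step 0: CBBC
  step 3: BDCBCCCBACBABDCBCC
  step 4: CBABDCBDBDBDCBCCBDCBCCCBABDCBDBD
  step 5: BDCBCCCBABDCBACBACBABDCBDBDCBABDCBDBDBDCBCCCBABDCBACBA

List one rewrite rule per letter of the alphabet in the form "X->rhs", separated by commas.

A->BCC, B->C, C->BD, D->BA

  step 4 ⇒ step 5: CBABDCBDBDBDCBCCBDCBCCCBABDCBDBD ⇒ BD·C·BCC·C·BA·BD·C·BA·C·BA·C·BA·BD·C·BD·BD·C·BA·BD·C·BD·BD·BD·C·BCC·C·BA·BD·C·BA·C·BA
    A ↦ BCC
    B ↦ C
    C ↦ BD
    D ↦ BA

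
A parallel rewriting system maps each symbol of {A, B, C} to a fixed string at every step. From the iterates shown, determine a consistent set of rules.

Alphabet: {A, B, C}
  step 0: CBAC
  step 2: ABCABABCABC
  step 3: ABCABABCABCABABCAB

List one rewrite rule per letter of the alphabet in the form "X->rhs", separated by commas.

A->AB, B->C, C->AB

  step 2 ⇒ step 3: ABCABABCABC ⇒ AB·C·AB·AB·C·AB·C·AB·AB·C·AB
    A ↦ AB
    B ↦ C
    C ↦ AB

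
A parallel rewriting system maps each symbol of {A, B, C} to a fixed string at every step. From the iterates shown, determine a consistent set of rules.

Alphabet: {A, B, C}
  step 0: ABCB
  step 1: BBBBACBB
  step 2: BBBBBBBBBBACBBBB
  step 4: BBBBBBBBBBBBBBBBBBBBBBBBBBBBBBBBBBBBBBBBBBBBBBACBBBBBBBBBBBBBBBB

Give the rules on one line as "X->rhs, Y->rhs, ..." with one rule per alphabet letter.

A->BB, B->BB, C->AC

  step 1 ⇒ step 2: BBBBACBB ⇒ BB·BB·BB·BB·BB·AC·BB·BB
    A ↦ BB
    B ↦ BB
    C ↦ AC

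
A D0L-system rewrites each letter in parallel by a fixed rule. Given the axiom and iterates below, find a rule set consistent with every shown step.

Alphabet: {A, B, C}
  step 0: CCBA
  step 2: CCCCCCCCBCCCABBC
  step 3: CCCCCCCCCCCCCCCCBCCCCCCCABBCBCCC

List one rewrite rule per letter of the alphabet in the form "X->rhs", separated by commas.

  step 2 ⇒ step 3: CCCCCCCCBCCCABBC ⇒ CC·CC·CC·CC·CC·CC·CC·CC·BC·CC·CC·CC·AB·BC·BC·CC
    A ↦ AB
    B ↦ BC
    C ↦ CC

A->AB, B->BC, C->CC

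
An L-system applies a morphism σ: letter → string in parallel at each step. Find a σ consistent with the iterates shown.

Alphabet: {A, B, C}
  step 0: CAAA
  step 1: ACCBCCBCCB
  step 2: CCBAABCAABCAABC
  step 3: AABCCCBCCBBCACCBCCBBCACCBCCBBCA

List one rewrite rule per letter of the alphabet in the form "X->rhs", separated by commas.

A->CCB, B->BC, C->A

  step 2 ⇒ step 3: CCBAABCAABCAABC ⇒ A·A·BC·CCB·CCB·BC·A·CCB·CCB·BC·A·CCB·CCB·BC·A
    A ↦ CCB
    B ↦ BC
    C ↦ A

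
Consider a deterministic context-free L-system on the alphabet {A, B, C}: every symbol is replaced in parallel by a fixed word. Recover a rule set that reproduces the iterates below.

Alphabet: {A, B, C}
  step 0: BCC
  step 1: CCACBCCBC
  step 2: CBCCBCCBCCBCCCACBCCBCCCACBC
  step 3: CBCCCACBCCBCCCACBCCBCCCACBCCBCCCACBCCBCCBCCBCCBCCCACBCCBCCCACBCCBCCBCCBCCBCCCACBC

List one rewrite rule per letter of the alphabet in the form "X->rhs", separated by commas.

A->CBC, B->CCA, C->CBC

  step 2 ⇒ step 3: CBCCBCCBCCBCCCACBCCBCCCACBC ⇒ CBC·CCA·CBC·CBC·CCA·CBC·CBC·CCA·CBC·CBC·CCA·CBC·CBC·CBC·CBC·CBC·CCA·CBC·CBC·CCA·CBC·CBC·CBC·CBC·CBC·CCA·CBC
    A ↦ CBC
    B ↦ CCA
    C ↦ CBC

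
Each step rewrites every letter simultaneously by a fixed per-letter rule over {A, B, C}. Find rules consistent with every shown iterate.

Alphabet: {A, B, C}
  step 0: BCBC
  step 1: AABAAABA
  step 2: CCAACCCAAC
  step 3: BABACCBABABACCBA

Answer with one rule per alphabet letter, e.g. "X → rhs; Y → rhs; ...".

  step 2 ⇒ step 3: CCAACCCAAC ⇒ BA·BA·C·C·BA·BA·BA·C·C·BA
    A ↦ C
    C ↦ BA
  step 0 ⇒ step 1: BCBC ⇒ AA·BA·AA·BA
    B ↦ AA

A->C, B->AA, C->BA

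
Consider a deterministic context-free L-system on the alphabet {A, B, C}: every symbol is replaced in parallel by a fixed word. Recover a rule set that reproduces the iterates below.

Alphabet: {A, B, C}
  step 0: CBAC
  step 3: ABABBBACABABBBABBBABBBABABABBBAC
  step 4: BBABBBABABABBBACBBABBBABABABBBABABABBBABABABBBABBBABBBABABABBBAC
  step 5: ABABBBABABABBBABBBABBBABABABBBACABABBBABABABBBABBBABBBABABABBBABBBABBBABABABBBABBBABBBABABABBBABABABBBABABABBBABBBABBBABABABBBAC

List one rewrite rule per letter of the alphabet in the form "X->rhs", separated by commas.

A->BB, B->AB, C->AC

  step 4 ⇒ step 5: BBABBBABABABBBACBBABBBABABABBBABABABBBABABABBBABBBABBBABABABBBAC ⇒ AB·AB·BB·AB·AB·AB·BB·AB·BB·AB·BB·AB·AB·AB·BB·AC·AB·AB·BB·AB·AB·AB·BB·AB·BB·AB·BB·AB·AB·AB·BB·AB·BB·AB·BB·AB·AB·AB·BB·AB·BB·AB·BB·AB·AB·AB·BB·AB·AB·AB·BB·AB·AB·AB·BB·AB·BB·AB·BB·AB·AB·AB·BB·AC
    A ↦ BB
    B ↦ AB
    C ↦ AC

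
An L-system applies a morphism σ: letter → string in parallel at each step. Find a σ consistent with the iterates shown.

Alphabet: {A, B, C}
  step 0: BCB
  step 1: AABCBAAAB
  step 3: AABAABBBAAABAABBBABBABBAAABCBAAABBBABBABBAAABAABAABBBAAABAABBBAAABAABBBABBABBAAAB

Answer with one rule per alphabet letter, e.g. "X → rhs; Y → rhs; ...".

  step 0 ⇒ step 1: BCB ⇒ AAB·CBA·AAB
    B ↦ AAB
    C ↦ CBA
    A ↦ BBA  (constrained at step 1)

A->BBA, B->AAB, C->CBA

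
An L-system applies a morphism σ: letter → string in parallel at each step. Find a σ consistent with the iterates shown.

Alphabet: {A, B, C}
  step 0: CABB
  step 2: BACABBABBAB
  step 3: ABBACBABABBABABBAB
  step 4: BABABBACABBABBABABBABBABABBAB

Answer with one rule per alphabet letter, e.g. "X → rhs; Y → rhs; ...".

A->B, B->AB, C->AC

  step 3 ⇒ step 4: ABBACBABABBABABBAB ⇒ B·AB·AB·B·AC·AB·B·AB·B·AB·AB·B·AB·B·AB·AB·B·AB
    A ↦ B
    B ↦ AB
    C ↦ AC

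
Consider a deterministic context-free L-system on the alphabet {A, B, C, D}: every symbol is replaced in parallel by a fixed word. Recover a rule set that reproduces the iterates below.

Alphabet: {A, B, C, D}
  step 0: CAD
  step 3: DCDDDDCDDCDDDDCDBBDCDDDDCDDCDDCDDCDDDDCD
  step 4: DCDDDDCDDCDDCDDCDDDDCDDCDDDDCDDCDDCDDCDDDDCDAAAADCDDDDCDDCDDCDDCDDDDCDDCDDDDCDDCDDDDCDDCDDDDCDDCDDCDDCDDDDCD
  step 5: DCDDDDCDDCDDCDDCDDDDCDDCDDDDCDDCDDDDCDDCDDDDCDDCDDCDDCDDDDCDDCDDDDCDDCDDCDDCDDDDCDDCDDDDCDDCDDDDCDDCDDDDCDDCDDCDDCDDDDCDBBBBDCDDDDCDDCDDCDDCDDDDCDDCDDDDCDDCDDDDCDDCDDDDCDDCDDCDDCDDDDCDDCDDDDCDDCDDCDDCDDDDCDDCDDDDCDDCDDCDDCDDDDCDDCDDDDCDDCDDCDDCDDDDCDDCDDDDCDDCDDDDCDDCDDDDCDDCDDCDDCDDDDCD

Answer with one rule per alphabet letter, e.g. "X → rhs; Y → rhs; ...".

  step 4 ⇒ step 5: DCDDDDCDDCDDCDDCDDDDCDDCDDDDCDDCDDCDDCDDDDCDAAAADCDDDDCDDCDDCDDCDDDDCDDCDDDDCDDCDDDDCDDCDDDDCDDCDDCDDCDDDDCD ⇒ DCD·DD·DCD·DCD·DCD·DCD·DD·DCD·DCD·DD·DCD·DCD·DD·DCD·DCD·DD·DCD·DCD·DCD·DCD·DD·DCD·DCD·DD·DCD·DCD·DCD·DCD·DD·DCD·DCD·DD·DCD·DCD·DD·DCD·DCD·DD·DCD·DCD·DCD·DCD·DD·DCD·B·B·B·B·DCD·DD·DCD·DCD·DCD·DCD·DD·DCD·DCD·DD·DCD·DCD·DD·DCD·DCD·DD·DCD·DCD·DCD·DCD·DD·DCD·DCD·DD·DCD·DCD·DCD·DCD·DD·DCD·DCD·DD·DCD·DCD·DCD·DCD·DD·DCD·DCD·DD·DCD·DCD·DCD·DCD·DD·DCD·DCD·DD·DCD·DCD·DD·DCD·DCD·DD·DCD·DCD·DCD·DCD·DD·DCD
    A ↦ B
    C ↦ DD
    D ↦ DCD
  step 3 ⇒ step 4: DCDDDDCDDCDDDDCDBBDCDDDDCDDCDDCDDCDDDDCD ⇒ DCD·DD·DCD·DCD·DCD·DCD·DD·DCD·DCD·DD·DCD·DCD·DCD·DCD·DD·DCD·AA·AA·DCD·DD·DCD·DCD·DCD·DCD·DD·DCD·DCD·DD·DCD·DCD·DD·DCD·DCD·DD·DCD·DCD·DCD·DCD·DD·DCD
    B ↦ AA

A->B, B->AA, C->DD, D->DCD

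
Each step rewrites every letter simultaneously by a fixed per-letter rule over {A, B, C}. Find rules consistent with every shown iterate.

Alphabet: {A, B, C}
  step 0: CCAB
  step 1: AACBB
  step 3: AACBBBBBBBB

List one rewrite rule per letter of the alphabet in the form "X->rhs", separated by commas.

A->C, B->BB, C->A

  step 0 ⇒ step 1: CCAB ⇒ A·A·C·BB
    A ↦ C
    B ↦ BB
    C ↦ A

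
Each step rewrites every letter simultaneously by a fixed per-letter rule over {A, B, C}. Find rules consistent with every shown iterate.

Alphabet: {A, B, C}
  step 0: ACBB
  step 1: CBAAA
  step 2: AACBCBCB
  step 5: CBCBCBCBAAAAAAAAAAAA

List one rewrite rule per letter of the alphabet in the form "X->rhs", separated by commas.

A->CB, B->A, C->A

  step 1 ⇒ step 2: CBAAA ⇒ A·A·CB·CB·CB
    A ↦ CB
    B ↦ A
    C ↦ A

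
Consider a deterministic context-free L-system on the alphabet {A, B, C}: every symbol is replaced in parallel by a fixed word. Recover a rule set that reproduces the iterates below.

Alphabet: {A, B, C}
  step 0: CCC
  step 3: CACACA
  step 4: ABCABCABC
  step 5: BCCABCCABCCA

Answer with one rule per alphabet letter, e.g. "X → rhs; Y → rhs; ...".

  step 4 ⇒ step 5: ABCABCABC ⇒ BC·C·A·BC·C·A·BC·C·A
    A ↦ BC
    B ↦ C
    C ↦ A

A->BC, B->C, C->A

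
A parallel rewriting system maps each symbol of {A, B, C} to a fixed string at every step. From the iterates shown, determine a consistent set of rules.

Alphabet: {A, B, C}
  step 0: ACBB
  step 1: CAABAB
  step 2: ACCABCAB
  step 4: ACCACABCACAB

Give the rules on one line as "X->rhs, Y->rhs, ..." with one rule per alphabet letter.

  step 1 ⇒ step 2: CAABAB ⇒ A·C·C·AB·C·AB
    A ↦ C
    B ↦ AB
    C ↦ A

A->C, B->AB, C->A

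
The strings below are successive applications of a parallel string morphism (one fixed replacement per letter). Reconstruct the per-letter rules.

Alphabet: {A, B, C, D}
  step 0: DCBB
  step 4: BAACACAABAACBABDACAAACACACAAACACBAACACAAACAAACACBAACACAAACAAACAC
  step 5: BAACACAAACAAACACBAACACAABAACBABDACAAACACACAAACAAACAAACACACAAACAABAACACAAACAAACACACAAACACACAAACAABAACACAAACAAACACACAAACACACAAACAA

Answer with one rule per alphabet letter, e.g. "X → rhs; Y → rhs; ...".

A->AC, B->BA, C->AA, D->BD

  step 4 ⇒ step 5: BAACACAABAACBABDACAAACACACAAACACBAACACAAACAAACACBAACACAAACAAACAC ⇒ BA·AC·AC·AA·AC·AA·AC·AC·BA·AC·AC·AA·BA·AC·BA·BD·AC·AA·AC·AC·AC·AA·AC·AA·AC·AA·AC·AC·AC·AA·AC·AA·BA·AC·AC·AA·AC·AA·AC·AC·AC·AA·AC·AC·AC·AA·AC·AA·BA·AC·AC·AA·AC·AA·AC·AC·AC·AA·AC·AC·AC·AA·AC·AA
    A ↦ AC
    B ↦ BA
    C ↦ AA
    D ↦ BD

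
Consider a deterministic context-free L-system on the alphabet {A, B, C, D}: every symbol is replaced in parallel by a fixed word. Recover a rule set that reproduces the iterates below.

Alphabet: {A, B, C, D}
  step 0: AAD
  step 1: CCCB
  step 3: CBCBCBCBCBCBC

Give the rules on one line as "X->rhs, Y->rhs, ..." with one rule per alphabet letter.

A->C, B->A, C->DD, D->CB

  step 0 ⇒ step 1: AAD ⇒ C·C·CB
    A ↦ C
    D ↦ CB
    B ↦ A  (constrained at step 1)
    C ↦ DD  (constrained at step 1)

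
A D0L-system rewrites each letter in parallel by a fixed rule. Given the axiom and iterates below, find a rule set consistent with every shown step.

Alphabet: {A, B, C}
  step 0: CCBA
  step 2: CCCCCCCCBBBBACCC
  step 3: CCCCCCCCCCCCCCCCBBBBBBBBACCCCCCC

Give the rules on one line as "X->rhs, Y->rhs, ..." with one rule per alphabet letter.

A->AC, B->BB, C->CC

  step 2 ⇒ step 3: CCCCCCCCBBBBACCC ⇒ CC·CC·CC·CC·CC·CC·CC·CC·BB·BB·BB·BB·AC·CC·CC·CC
    A ↦ AC
    B ↦ BB
    C ↦ CC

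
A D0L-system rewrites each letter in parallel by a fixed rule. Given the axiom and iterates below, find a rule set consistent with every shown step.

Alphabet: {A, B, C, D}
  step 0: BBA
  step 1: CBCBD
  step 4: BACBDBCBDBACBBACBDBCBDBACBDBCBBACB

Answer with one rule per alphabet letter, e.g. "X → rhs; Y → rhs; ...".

A->D, B->CB, C->BA, D->DB

  step 0 ⇒ step 1: BBA ⇒ CB·CB·D
    A ↦ D
    B ↦ CB
    C ↦ BA  (constrained at step 1)
    D ↦ DB  (constrained at step 1)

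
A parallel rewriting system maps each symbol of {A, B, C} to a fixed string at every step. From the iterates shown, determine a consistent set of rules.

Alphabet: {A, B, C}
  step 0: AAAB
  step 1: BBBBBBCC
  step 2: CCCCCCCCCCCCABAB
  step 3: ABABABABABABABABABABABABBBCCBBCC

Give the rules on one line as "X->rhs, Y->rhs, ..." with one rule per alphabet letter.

A->BB, B->CC, C->AB

  step 2 ⇒ step 3: CCCCCCCCCCCCABAB ⇒ AB·AB·AB·AB·AB·AB·AB·AB·AB·AB·AB·AB·BB·CC·BB·CC
    A ↦ BB
    B ↦ CC
    C ↦ AB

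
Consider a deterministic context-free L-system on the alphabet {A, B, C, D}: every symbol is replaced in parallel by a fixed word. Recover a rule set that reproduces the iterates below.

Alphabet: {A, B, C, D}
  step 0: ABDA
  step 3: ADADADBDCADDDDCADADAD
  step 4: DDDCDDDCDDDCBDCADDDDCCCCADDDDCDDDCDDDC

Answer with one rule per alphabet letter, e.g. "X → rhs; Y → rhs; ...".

A->DDD, B->BD, C->AD, D->C

  step 3 ⇒ step 4: ADADADBDCADDDDCADADAD ⇒ DDD·C·DDD·C·DDD·C·BD·C·AD·DDD·C·C·C·C·AD·DDD·C·DDD·C·DDD·C
    A ↦ DDD
    B ↦ BD
    C ↦ AD
    D ↦ C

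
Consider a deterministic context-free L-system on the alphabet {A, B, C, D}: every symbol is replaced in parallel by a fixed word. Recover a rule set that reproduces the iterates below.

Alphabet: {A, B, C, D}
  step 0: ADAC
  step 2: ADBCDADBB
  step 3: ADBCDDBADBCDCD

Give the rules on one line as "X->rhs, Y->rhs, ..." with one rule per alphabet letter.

A->AD, B->CD, C->D, D->B

  step 2 ⇒ step 3: ADBCDADBB ⇒ AD·B·CD·D·B·AD·B·CD·CD
    A ↦ AD
    B ↦ CD
    C ↦ D
    D ↦ B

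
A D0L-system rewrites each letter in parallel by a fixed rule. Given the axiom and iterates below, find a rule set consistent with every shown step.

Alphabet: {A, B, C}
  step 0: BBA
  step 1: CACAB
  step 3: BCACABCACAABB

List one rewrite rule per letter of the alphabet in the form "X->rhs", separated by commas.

A->B, B->CA, C->AB

  step 0 ⇒ step 1: BBA ⇒ CA·CA·B
    A ↦ B
    B ↦ CA
    C ↦ AB  (constrained at step 1)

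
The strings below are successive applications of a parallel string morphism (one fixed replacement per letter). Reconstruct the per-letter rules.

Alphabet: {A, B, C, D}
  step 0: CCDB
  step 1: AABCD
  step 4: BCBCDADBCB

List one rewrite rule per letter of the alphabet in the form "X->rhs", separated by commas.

A->B, B->D, C->A, D->BC

  step 0 ⇒ step 1: CCDB ⇒ A·A·BC·D
    B ↦ D
    C ↦ A
    D ↦ BC
    A ↦ B  (constrained at step 1)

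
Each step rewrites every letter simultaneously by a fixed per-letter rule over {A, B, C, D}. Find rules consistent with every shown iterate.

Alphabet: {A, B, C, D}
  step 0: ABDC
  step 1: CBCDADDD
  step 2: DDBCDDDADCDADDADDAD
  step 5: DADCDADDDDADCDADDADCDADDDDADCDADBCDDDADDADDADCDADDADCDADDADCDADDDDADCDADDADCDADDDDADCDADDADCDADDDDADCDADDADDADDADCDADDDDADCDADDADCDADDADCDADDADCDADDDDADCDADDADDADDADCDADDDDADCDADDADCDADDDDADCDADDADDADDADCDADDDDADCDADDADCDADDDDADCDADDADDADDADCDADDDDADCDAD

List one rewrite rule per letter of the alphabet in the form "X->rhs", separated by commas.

  step 1 ⇒ step 2: CBCDADDD ⇒ DD·BC·DD·DAD·C·DAD·DAD·DAD
    A ↦ C
    B ↦ BC
    C ↦ DD
    D ↦ DAD

A->C, B->BC, C->DD, D->DAD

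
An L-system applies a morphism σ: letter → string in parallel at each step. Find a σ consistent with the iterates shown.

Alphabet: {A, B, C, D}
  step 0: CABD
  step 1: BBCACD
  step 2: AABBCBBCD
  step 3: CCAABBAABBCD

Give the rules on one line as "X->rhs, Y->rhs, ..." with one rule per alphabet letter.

  step 2 ⇒ step 3: AABBCBBCD ⇒ C·C·A·A·BB·A·A·BB·CD
    A ↦ C
    B ↦ A
    C ↦ BB
    D ↦ CD

A->C, B->A, C->BB, D->CD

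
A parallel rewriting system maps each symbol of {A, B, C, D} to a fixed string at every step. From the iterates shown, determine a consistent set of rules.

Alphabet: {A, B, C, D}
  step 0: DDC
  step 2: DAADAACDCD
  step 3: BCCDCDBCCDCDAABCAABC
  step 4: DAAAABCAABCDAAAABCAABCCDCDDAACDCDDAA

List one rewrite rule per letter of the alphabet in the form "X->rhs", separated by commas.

  step 3 ⇒ step 4: BCCDCDBCCDCDAABCAABC ⇒ D·AA·AA·BC·AA·BC·D·AA·AA·BC·AA·BC·CD·CD·D·AA·CD·CD·D·AA
    A ↦ CD
    B ↦ D
    C ↦ AA
    D ↦ BC

A->CD, B->D, C->AA, D->BC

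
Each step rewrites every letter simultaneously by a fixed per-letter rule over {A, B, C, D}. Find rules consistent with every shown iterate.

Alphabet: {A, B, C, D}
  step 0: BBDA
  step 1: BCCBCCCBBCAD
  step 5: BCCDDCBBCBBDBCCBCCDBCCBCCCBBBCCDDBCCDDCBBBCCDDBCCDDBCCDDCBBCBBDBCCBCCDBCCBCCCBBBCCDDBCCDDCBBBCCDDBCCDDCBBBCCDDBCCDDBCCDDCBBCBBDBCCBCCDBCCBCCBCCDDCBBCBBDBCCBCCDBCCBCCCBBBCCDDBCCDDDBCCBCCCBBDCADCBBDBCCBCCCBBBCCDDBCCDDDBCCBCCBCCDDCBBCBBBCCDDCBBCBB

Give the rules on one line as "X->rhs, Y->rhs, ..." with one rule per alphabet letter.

A->CAD, B->BCC, C->D, D->CBB

  step 0 ⇒ step 1: BBDA ⇒ BCC·BCC·CBB·CAD
    A ↦ CAD
    B ↦ BCC
    D ↦ CBB
    C ↦ D  (constrained at step 1)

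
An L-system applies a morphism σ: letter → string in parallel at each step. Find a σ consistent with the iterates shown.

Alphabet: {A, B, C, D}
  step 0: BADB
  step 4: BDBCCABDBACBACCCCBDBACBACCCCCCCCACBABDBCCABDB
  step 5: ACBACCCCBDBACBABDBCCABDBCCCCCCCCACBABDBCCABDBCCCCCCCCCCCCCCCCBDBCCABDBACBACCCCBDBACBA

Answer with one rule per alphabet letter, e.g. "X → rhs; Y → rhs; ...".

A->BDB, B->A, C->CC, D->CB

  step 4 ⇒ step 5: BDBCCABDBACBACCCCBDBACBACCCCCCCCACBABDBCCABDB ⇒ A·CB·A·CC·CC·BDB·A·CB·A·BDB·CC·A·BDB·CC·CC·CC·CC·A·CB·A·BDB·CC·A·BDB·CC·CC·CC·CC·CC·CC·CC·CC·BDB·CC·A·BDB·A·CB·A·CC·CC·BDB·A·CB·A
    A ↦ BDB
    B ↦ A
    C ↦ CC
    D ↦ CB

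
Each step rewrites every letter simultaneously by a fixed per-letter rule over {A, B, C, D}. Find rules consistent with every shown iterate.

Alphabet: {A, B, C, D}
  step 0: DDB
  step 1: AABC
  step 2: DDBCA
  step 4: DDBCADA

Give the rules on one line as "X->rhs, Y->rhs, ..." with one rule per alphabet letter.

A->D, B->BC, C->A, D->A

  step 1 ⇒ step 2: AABC ⇒ D·D·BC·A
    A ↦ D
    B ↦ BC
    C ↦ A
  step 0 ⇒ step 1: DDB ⇒ A·A·BC
    D ↦ A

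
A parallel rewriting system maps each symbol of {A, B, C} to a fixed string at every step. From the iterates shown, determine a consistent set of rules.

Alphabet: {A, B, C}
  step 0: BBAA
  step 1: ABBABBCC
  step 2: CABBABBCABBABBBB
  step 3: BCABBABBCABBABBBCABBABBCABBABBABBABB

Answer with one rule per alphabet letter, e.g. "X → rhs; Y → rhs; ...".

A->C, B->ABB, C->B

  step 2 ⇒ step 3: CABBABBCABBABBBB ⇒ B·C·ABB·ABB·C·ABB·ABB·B·C·ABB·ABB·C·ABB·ABB·ABB·ABB
    A ↦ C
    B ↦ ABB
    C ↦ B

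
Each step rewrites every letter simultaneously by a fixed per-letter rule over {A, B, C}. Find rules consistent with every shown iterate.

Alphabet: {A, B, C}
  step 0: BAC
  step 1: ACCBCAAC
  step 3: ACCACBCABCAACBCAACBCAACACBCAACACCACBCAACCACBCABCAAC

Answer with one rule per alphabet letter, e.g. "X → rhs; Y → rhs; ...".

A->BCA, B->ACC, C->AC

  step 0 ⇒ step 1: BAC ⇒ ACC·BCA·AC
    A ↦ BCA
    B ↦ ACC
    C ↦ AC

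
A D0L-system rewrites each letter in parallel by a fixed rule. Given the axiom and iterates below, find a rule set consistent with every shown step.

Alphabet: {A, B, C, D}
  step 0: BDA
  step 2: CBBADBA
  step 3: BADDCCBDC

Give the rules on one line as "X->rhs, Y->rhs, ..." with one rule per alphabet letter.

A->C, B->D, C->BA, D->CB

  step 2 ⇒ step 3: CBBADBA ⇒ BA·D·D·C·CB·D·C
    A ↦ C
    B ↦ D
    C ↦ BA
    D ↦ CB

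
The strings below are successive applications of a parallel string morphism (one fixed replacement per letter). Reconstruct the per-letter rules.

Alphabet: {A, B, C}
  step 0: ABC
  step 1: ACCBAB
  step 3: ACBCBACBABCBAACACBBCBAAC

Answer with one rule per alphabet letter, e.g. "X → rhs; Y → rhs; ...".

A->AC, B->CBA, C->B

  step 0 ⇒ step 1: ABC ⇒ AC·CBA·B
    A ↦ AC
    B ↦ CBA
    C ↦ B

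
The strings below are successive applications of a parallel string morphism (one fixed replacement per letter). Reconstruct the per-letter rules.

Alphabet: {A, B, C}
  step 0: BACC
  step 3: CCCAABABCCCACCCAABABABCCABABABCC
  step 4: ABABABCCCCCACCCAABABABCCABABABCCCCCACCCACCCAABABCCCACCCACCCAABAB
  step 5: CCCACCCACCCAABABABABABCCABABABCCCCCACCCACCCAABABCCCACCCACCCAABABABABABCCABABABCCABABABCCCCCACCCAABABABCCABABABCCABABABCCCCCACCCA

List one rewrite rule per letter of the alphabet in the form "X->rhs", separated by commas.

A->CC, B->CA, C->AB

  step 4 ⇒ step 5: ABABABCCCCCACCCAABABABCCABABABCCCCCACCCACCCAABABCCCACCCACCCAABAB ⇒ CC·CA·CC·CA·CC·CA·AB·AB·AB·AB·AB·CC·AB·AB·AB·CC·CC·CA·CC·CA·CC·CA·AB·AB·CC·CA·CC·CA·CC·CA·AB·AB·AB·AB·AB·CC·AB·AB·AB·CC·AB·AB·AB·CC·CC·CA·CC·CA·AB·AB·AB·CC·AB·AB·AB·CC·AB·AB·AB·CC·CC·CA·CC·CA
    A ↦ CC
    B ↦ CA
    C ↦ AB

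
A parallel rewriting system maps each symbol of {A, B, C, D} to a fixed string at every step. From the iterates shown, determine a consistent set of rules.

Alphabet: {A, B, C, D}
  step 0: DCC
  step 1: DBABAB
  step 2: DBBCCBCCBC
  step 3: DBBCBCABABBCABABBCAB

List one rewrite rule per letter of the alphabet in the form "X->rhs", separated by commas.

  step 2 ⇒ step 3: DBBCCBCCBC ⇒ DB·BC·BC·AB·AB·BC·AB·AB·BC·AB
    B ↦ BC
    C ↦ AB
    D ↦ DB
  step 1 ⇒ step 2: DBABAB ⇒ DB·BC·C·BC·C·BC
    A ↦ C

A->C, B->BC, C->AB, D->DB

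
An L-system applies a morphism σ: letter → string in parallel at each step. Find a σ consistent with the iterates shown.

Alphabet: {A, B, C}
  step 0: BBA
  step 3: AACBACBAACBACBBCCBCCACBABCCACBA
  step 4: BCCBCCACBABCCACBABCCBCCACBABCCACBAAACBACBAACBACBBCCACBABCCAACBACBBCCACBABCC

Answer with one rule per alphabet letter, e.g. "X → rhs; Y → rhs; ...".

  step 3 ⇒ step 4: AACBACBAACBACBBCCBCCACBABCCACBA ⇒ BCC·BCC·ACB·A·BCC·ACB·A·BCC·BCC·ACB·A·BCC·ACB·A·A·ACB·ACB·A·ACB·ACB·BCC·ACB·A·BCC·A·ACB·ACB·BCC·ACB·A·BCC
    A ↦ BCC
    B ↦ A
    C ↦ ACB

A->BCC, B->A, C->ACB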